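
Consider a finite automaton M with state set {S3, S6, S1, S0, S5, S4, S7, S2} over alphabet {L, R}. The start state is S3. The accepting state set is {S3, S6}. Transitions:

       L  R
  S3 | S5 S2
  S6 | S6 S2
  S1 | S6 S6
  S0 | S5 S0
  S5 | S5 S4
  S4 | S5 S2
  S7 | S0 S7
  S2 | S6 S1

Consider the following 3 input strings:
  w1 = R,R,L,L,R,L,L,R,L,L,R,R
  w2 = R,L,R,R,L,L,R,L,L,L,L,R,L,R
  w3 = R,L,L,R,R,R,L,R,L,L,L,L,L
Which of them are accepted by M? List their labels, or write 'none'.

w3

w1: Trace: S3 -R-> S2 -R-> S1 -L-> S6 -L-> S6 -R-> S2 -L-> S6 -L-> S6 -R-> S2 -L-> S6 -L-> S6 -R-> S2 -R-> S1  → end S1, rejected
w2: Trace: S3 -R-> S2 -L-> S6 -R-> S2 -R-> S1 -L-> S6 -L-> S6 -R-> S2 -L-> S6 -L-> S6 -L-> S6 -L-> S6 -R-> S2 -L-> S6 -R-> S2  → end S2, rejected
w3: Trace: S3 -R-> S2 -L-> S6 -L-> S6 -R-> S2 -R-> S1 -R-> S6 -L-> S6 -R-> S2 -L-> S6 -L-> S6 -L-> S6 -L-> S6 -L-> S6  → end S6, accepted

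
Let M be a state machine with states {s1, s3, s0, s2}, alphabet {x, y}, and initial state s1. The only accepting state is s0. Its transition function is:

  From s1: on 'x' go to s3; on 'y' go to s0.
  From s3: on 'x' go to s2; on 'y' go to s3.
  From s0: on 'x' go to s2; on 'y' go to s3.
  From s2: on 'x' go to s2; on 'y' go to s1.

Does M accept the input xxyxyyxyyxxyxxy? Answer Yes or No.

start at s1
read 'x': s1 → s3
read 'x': s3 → s2
read 'y': s2 → s1
read 'x': s1 → s3
read 'y': s3 → s3
read 'y': s3 → s3
read 'x': s3 → s2
read 'y': s2 → s1
read 'y': s1 → s0
read 'x': s0 → s2
read 'x': s2 → s2
read 'y': s2 → s1
read 'x': s1 → s3
read 'x': s3 → s2
read 'y': s2 → s1
End state s1 is not accepting.

No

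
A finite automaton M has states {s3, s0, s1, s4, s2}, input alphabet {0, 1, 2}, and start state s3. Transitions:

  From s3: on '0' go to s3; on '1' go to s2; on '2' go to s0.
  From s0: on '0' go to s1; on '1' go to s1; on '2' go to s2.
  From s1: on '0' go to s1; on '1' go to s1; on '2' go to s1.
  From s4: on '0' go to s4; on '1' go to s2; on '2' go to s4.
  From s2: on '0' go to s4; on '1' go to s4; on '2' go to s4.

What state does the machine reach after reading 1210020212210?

Trace: s3 -1-> s2 -2-> s4 -1-> s2 -0-> s4 -0-> s4 -2-> s4 -0-> s4 -2-> s4 -1-> s2 -2-> s4 -2-> s4 -1-> s2 -0-> s4

s4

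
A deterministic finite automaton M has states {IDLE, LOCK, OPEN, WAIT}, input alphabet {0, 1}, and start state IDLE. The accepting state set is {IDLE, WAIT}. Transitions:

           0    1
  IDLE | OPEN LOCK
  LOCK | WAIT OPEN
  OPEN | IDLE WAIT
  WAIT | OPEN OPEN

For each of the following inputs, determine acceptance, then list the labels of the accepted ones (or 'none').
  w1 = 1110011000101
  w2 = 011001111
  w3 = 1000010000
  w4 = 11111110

w1: IDLE → LOCK → OPEN → WAIT → OPEN → IDLE → LOCK → OPEN → IDLE → OPEN → IDLE → LOCK → WAIT → OPEN  → end OPEN, rejected
w2: IDLE → OPEN → WAIT → OPEN → IDLE → OPEN → WAIT → OPEN → WAIT → OPEN  → end OPEN, rejected
w3: IDLE → LOCK → WAIT → OPEN → IDLE → OPEN → WAIT → OPEN → IDLE → OPEN → IDLE  → end IDLE, accepted
w4: IDLE → LOCK → OPEN → WAIT → OPEN → WAIT → OPEN → WAIT → OPEN  → end OPEN, rejected

w3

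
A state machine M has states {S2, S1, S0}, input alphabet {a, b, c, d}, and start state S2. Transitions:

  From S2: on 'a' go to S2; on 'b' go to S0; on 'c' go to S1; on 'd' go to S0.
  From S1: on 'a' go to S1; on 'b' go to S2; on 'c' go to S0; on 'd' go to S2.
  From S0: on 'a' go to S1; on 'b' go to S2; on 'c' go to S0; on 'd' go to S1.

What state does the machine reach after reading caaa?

S1

start at S2
read 'c': S2 → S1
read 'a': S1 → S1
read 'a': S1 → S1
read 'a': S1 → S1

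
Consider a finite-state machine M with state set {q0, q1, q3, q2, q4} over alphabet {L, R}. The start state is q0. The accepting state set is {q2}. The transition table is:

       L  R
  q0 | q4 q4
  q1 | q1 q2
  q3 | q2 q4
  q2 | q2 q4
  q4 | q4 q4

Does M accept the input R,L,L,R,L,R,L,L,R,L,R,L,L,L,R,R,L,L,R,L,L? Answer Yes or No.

start at q0
read 'R': q0 → q4
read 'L': q4 → q4
read 'L': q4 → q4
read 'R': q4 → q4
read 'L': q4 → q4
read 'R': q4 → q4
read 'L': q4 → q4
read 'L': q4 → q4
read 'R': q4 → q4
read 'L': q4 → q4
read 'R': q4 → q4
read 'L': q4 → q4
read 'L': q4 → q4
read 'L': q4 → q4
read 'R': q4 → q4
read 'R': q4 → q4
read 'L': q4 → q4
read 'L': q4 → q4
read 'R': q4 → q4
read 'L': q4 → q4
read 'L': q4 → q4
End state q4 is not accepting.

No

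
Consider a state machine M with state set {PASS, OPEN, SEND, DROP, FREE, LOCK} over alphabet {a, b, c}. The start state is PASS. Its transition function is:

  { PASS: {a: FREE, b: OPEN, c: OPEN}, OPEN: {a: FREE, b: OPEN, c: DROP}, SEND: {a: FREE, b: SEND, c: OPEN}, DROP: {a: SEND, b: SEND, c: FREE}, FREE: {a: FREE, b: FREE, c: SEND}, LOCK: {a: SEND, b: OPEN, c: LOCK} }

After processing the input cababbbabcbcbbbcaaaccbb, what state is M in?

OPEN

Trace: PASS -c-> OPEN -a-> FREE -b-> FREE -a-> FREE -b-> FREE -b-> FREE -b-> FREE -a-> FREE -b-> FREE -c-> SEND -b-> SEND -c-> OPEN -b-> OPEN -b-> OPEN -b-> OPEN -c-> DROP -a-> SEND -a-> FREE -a-> FREE -c-> SEND -c-> OPEN -b-> OPEN -b-> OPEN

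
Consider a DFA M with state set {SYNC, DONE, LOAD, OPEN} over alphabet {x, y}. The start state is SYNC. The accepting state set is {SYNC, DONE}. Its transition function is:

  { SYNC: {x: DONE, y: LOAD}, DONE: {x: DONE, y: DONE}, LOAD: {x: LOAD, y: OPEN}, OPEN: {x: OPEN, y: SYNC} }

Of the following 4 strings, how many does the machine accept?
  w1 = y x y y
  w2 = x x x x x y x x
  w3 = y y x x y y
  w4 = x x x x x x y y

3

w1: Trace: SYNC -y-> LOAD -x-> LOAD -y-> OPEN -y-> SYNC  → end SYNC, accepted
w2: Trace: SYNC -x-> DONE -x-> DONE -x-> DONE -x-> DONE -x-> DONE -y-> DONE -x-> DONE -x-> DONE  → end DONE, accepted
w3: Trace: SYNC -y-> LOAD -y-> OPEN -x-> OPEN -x-> OPEN -y-> SYNC -y-> LOAD  → end LOAD, rejected
w4: Trace: SYNC -x-> DONE -x-> DONE -x-> DONE -x-> DONE -x-> DONE -x-> DONE -y-> DONE -y-> DONE  → end DONE, accepted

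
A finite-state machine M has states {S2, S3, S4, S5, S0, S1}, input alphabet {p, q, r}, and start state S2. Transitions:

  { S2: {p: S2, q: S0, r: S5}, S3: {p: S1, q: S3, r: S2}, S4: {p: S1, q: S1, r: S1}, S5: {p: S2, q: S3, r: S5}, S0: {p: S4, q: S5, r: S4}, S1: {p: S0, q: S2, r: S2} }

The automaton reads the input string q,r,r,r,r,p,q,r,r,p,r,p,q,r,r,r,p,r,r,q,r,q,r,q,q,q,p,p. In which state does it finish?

Trace: S2 -q-> S0 -r-> S4 -r-> S1 -r-> S2 -r-> S5 -p-> S2 -q-> S0 -r-> S4 -r-> S1 -p-> S0 -r-> S4 -p-> S1 -q-> S2 -r-> S5 -r-> S5 -r-> S5 -p-> S2 -r-> S5 -r-> S5 -q-> S3 -r-> S2 -q-> S0 -r-> S4 -q-> S1 -q-> S2 -q-> S0 -p-> S4 -p-> S1

S1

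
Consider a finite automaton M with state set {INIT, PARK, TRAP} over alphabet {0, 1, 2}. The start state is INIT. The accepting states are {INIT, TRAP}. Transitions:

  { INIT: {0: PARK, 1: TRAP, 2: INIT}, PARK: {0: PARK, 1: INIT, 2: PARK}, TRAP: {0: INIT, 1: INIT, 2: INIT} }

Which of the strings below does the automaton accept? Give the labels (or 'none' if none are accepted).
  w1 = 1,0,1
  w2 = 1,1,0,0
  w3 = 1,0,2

w1:
  start at INIT
  read '1': INIT → TRAP
  read '0': TRAP → INIT
  read '1': INIT → TRAP
  end TRAP, accepted
w2:
  start at INIT
  read '1': INIT → TRAP
  read '1': TRAP → INIT
  read '0': INIT → PARK
  read '0': PARK → PARK
  end PARK, rejected
w3:
  start at INIT
  read '1': INIT → TRAP
  read '0': TRAP → INIT
  read '2': INIT → INIT
  end INIT, accepted

w1, w3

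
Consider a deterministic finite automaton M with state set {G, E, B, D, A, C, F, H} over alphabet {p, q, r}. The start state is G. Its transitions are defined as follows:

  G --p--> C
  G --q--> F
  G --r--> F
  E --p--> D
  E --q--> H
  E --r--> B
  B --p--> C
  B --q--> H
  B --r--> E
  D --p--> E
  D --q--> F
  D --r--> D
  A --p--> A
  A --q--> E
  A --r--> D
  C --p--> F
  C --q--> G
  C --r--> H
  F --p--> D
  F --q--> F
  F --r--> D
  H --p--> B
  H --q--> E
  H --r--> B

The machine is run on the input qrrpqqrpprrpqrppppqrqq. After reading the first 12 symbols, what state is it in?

E

Trace: G -q-> F -r-> D -r-> D -p-> E -q-> H -q-> E -r-> B -p-> C -p-> F -r-> D -r-> D -p-> E
After 12 symbols: E.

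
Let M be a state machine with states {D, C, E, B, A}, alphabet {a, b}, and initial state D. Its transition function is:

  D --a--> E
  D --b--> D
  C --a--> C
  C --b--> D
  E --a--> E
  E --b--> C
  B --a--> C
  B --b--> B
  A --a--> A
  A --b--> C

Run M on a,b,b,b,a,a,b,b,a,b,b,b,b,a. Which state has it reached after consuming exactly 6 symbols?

E

start at D
read 'a': D → E
read 'b': E → C
read 'b': C → D
read 'b': D → D
read 'a': D → E
read 'a': E → E
After 6 symbols: E.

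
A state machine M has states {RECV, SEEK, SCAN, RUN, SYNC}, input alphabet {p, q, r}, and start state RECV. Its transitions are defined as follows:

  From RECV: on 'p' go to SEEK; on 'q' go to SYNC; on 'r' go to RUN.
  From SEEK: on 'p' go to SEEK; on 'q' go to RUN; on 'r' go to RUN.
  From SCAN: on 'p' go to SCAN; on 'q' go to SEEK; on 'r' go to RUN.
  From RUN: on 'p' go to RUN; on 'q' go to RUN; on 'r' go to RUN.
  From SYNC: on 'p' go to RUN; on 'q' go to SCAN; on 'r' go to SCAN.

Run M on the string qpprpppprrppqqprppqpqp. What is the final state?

RECV → SYNC → RUN → RUN → RUN → RUN → RUN → RUN → RUN → RUN → RUN → RUN → RUN → RUN → RUN → RUN → RUN → RUN → RUN → RUN → RUN → RUN → RUN

RUN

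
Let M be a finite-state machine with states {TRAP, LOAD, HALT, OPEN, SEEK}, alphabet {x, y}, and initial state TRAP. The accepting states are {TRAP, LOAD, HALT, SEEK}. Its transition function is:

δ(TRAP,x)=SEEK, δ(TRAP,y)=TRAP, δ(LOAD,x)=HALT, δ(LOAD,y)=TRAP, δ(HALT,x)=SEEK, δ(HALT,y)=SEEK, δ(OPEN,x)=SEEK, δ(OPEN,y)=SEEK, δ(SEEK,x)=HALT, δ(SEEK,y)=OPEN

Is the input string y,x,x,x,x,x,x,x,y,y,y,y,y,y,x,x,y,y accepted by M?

Yes

TRAP → TRAP → SEEK → HALT → SEEK → HALT → SEEK → HALT → SEEK → OPEN → SEEK → OPEN → SEEK → OPEN → SEEK → HALT → SEEK → OPEN → SEEK
End state SEEK is accepting.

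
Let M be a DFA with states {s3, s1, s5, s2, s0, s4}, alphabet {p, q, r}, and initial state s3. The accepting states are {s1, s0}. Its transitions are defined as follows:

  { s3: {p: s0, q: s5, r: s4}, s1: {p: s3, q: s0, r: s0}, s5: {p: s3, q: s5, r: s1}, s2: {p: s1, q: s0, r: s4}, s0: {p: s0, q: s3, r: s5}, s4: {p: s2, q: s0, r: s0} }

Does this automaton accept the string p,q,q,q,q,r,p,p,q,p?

s3 → s0 → s3 → s5 → s5 → s5 → s1 → s3 → s0 → s3 → s0
End state s0 is accepting.

Yes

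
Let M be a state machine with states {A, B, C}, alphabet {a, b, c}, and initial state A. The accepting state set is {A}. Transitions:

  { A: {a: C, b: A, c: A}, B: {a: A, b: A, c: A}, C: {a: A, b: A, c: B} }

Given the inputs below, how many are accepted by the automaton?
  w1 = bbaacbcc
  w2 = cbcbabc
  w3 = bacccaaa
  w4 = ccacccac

2

w1:
  start at A
  read 'b': A → A
  read 'b': A → A
  read 'a': A → C
  read 'a': C → A
  read 'c': A → A
  read 'b': A → A
  read 'c': A → A
  read 'c': A → A
  end A, accepted
w2:
  start at A
  read 'c': A → A
  read 'b': A → A
  read 'c': A → A
  read 'b': A → A
  read 'a': A → C
  read 'b': C → A
  read 'c': A → A
  end A, accepted
w3:
  start at A
  read 'b': A → A
  read 'a': A → C
  read 'c': C → B
  read 'c': B → A
  read 'c': A → A
  read 'a': A → C
  read 'a': C → A
  read 'a': A → C
  end C, rejected
w4:
  start at A
  read 'c': A → A
  read 'c': A → A
  read 'a': A → C
  read 'c': C → B
  read 'c': B → A
  read 'c': A → A
  read 'a': A → C
  read 'c': C → B
  end B, rejected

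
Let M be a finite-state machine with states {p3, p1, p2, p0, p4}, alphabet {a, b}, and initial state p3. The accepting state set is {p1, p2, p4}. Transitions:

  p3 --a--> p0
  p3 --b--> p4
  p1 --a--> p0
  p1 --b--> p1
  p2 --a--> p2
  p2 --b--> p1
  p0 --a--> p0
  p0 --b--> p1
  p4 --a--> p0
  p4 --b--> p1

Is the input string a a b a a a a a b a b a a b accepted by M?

Yes

p3 → p0 → p0 → p1 → p0 → p0 → p0 → p0 → p0 → p1 → p0 → p1 → p0 → p0 → p1
End state p1 is accepting.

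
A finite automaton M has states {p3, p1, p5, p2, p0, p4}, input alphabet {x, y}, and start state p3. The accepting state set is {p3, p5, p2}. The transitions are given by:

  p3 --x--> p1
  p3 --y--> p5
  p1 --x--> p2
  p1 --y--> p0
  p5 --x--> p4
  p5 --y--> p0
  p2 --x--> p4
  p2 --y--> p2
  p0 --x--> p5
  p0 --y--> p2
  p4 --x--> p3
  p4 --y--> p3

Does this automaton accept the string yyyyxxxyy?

Yes

start at p3
read 'y': p3 → p5
read 'y': p5 → p0
read 'y': p0 → p2
read 'y': p2 → p2
read 'x': p2 → p4
read 'x': p4 → p3
read 'x': p3 → p1
read 'y': p1 → p0
read 'y': p0 → p2
End state p2 is accepting.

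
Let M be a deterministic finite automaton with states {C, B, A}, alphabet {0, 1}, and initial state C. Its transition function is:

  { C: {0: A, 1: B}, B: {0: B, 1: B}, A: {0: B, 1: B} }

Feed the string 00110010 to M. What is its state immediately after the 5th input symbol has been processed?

start at C
read '0': C → A
read '0': A → B
read '1': B → B
read '1': B → B
read '0': B → B
After 5 symbols: B.

B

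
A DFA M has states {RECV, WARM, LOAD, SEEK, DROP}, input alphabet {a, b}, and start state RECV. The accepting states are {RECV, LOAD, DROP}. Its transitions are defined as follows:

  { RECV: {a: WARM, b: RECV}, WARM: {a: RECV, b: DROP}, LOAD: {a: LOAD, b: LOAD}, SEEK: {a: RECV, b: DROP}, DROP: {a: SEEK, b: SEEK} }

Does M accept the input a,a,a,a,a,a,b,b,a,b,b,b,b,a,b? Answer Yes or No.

RECV → WARM → RECV → WARM → RECV → WARM → RECV → RECV → RECV → WARM → DROP → SEEK → DROP → SEEK → RECV → RECV
End state RECV is accepting.

Yes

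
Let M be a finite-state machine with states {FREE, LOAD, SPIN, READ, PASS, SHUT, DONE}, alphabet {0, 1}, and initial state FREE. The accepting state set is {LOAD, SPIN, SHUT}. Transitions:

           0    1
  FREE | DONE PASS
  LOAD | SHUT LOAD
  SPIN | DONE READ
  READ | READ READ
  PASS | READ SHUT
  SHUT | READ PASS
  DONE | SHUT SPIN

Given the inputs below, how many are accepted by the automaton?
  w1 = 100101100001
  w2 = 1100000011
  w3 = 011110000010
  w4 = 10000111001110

0

w1:
  start at FREE
  read '1': FREE → PASS
  read '0': PASS → READ
  read '0': READ → READ
  read '1': READ → READ
  read '0': READ → READ
  read '1': READ → READ
  read '1': READ → READ
  read '0': READ → READ
  read '0': READ → READ
  read '0': READ → READ
  read '0': READ → READ
  read '1': READ → READ
  end READ, rejected
w2:
  start at FREE
  read '1': FREE → PASS
  read '1': PASS → SHUT
  read '0': SHUT → READ
  read '0': READ → READ
  read '0': READ → READ
  read '0': READ → READ
  read '0': READ → READ
  read '0': READ → READ
  read '1': READ → READ
  read '1': READ → READ
  end READ, rejected
w3:
  start at FREE
  read '0': FREE → DONE
  read '1': DONE → SPIN
  read '1': SPIN → READ
  read '1': READ → READ
  read '1': READ → READ
  read '0': READ → READ
  read '0': READ → READ
  read '0': READ → READ
  read '0': READ → READ
  read '0': READ → READ
  read '1': READ → READ
  read '0': READ → READ
  end READ, rejected
w4:
  start at FREE
  read '1': FREE → PASS
  read '0': PASS → READ
  read '0': READ → READ
  read '0': READ → READ
  read '0': READ → READ
  read '1': READ → READ
  read '1': READ → READ
  read '1': READ → READ
  read '0': READ → READ
  read '0': READ → READ
  read '1': READ → READ
  read '1': READ → READ
  read '1': READ → READ
  read '0': READ → READ
  end READ, rejected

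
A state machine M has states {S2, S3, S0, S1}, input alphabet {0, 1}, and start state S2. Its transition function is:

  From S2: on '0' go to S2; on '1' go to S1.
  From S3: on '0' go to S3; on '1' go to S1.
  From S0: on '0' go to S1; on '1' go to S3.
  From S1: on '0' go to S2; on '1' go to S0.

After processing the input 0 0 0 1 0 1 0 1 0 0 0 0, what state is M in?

S2

Trace: S2 -0-> S2 -0-> S2 -0-> S2 -1-> S1 -0-> S2 -1-> S1 -0-> S2 -1-> S1 -0-> S2 -0-> S2 -0-> S2 -0-> S2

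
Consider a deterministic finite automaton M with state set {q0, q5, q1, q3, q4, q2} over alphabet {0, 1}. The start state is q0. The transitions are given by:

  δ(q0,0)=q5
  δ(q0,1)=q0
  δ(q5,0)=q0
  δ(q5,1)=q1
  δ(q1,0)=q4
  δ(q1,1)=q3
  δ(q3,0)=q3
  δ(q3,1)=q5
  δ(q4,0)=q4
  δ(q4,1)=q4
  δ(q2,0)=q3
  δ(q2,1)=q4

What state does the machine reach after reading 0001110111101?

q0 → q5 → q0 → q5 → q1 → q3 → q5 → q0 → q0 → q0 → q0 → q0 → q5 → q1

q1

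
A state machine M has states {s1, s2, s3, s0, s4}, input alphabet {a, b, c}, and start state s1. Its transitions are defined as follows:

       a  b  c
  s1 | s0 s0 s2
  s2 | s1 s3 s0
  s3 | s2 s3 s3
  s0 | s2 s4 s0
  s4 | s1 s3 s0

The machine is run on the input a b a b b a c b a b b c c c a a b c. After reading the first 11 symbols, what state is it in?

s3

Trace: s1 -a-> s0 -b-> s4 -a-> s1 -b-> s0 -b-> s4 -a-> s1 -c-> s2 -b-> s3 -a-> s2 -b-> s3 -b-> s3
After 11 symbols: s3.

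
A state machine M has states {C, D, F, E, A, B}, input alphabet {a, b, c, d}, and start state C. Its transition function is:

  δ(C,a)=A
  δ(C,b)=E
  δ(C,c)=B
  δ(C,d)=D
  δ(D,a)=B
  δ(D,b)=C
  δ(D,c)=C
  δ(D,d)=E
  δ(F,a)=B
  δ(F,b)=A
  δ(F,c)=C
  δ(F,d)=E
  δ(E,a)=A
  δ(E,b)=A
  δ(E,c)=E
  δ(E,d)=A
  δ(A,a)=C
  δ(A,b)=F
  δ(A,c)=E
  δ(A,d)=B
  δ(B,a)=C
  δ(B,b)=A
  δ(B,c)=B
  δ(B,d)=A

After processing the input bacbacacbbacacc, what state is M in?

B

C → E → A → E → A → C → B → C → B → A → F → B → B → C → B → B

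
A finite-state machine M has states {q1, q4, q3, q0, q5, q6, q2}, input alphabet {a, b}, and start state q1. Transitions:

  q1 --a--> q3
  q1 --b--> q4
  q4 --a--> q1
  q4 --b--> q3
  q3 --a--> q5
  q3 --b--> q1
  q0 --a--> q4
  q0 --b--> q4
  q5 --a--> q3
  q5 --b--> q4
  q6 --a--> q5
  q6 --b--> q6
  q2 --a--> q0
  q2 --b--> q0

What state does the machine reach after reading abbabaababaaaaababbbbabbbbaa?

q5

Trace: q1 -a-> q3 -b-> q1 -b-> q4 -a-> q1 -b-> q4 -a-> q1 -a-> q3 -b-> q1 -a-> q3 -b-> q1 -a-> q3 -a-> q5 -a-> q3 -a-> q5 -a-> q3 -b-> q1 -a-> q3 -b-> q1 -b-> q4 -b-> q3 -b-> q1 -a-> q3 -b-> q1 -b-> q4 -b-> q3 -b-> q1 -a-> q3 -a-> q5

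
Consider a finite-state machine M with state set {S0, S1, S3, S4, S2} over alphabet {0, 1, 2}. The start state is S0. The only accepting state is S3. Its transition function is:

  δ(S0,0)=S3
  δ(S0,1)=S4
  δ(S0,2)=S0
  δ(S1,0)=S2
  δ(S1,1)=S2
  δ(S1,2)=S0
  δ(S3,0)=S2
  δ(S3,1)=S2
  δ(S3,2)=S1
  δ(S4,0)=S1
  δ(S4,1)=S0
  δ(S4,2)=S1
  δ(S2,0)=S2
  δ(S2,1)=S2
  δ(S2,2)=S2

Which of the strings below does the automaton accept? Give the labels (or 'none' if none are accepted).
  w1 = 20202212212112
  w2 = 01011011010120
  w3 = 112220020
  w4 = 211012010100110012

none

w1: S0 → S0 → S3 → S1 → S2 → S2 → S2 → S2 → S2 → S2 → S2 → S2 → S2 → S2 → S2  → end S2, rejected
w2: S0 → S3 → S2 → S2 → S2 → S2 → S2 → S2 → S2 → S2 → S2 → S2 → S2 → S2 → S2  → end S2, rejected
w3: S0 → S4 → S0 → S0 → S0 → S0 → S3 → S2 → S2 → S2  → end S2, rejected
w4: S0 → S0 → S4 → S0 → S3 → S2 → S2 → S2 → S2 → S2 → S2 → S2 → S2 → S2 → S2 → S2 → S2 → S2 → S2  → end S2, rejected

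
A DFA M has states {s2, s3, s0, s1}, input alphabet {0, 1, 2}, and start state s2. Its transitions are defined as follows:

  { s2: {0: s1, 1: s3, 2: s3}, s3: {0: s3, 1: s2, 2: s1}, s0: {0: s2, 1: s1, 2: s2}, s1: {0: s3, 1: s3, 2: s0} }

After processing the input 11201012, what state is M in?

start at s2
read '1': s2 → s3
read '1': s3 → s2
read '2': s2 → s3
read '0': s3 → s3
read '1': s3 → s2
read '0': s2 → s1
read '1': s1 → s3
read '2': s3 → s1

s1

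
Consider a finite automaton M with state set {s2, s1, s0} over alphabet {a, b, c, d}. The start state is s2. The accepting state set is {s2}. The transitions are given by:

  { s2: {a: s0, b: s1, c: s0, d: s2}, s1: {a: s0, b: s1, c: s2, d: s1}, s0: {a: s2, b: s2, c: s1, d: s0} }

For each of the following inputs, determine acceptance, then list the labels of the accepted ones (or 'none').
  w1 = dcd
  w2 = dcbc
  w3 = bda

none

w1:
  start at s2
  read 'd': s2 → s2
  read 'c': s2 → s0
  read 'd': s0 → s0
  end s0, rejected
w2:
  start at s2
  read 'd': s2 → s2
  read 'c': s2 → s0
  read 'b': s0 → s2
  read 'c': s2 → s0
  end s0, rejected
w3:
  start at s2
  read 'b': s2 → s1
  read 'd': s1 → s1
  read 'a': s1 → s0
  end s0, rejected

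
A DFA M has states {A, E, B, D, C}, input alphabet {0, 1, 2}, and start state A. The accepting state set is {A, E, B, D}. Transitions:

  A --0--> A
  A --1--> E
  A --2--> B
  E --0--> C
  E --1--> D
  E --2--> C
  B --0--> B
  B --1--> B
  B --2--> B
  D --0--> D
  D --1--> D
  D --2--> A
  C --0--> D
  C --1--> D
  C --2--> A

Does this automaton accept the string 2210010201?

Trace: A -2-> B -2-> B -1-> B -0-> B -0-> B -1-> B -0-> B -2-> B -0-> B -1-> B
End state B is accepting.

Yes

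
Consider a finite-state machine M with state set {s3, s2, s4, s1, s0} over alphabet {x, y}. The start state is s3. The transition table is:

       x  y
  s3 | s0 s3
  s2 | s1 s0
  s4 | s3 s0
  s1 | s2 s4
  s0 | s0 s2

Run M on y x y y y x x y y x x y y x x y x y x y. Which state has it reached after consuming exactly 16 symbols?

Trace: s3 -y-> s3 -x-> s0 -y-> s2 -y-> s0 -y-> s2 -x-> s1 -x-> s2 -y-> s0 -y-> s2 -x-> s1 -x-> s2 -y-> s0 -y-> s2 -x-> s1 -x-> s2 -y-> s0
After 16 symbols: s0.

s0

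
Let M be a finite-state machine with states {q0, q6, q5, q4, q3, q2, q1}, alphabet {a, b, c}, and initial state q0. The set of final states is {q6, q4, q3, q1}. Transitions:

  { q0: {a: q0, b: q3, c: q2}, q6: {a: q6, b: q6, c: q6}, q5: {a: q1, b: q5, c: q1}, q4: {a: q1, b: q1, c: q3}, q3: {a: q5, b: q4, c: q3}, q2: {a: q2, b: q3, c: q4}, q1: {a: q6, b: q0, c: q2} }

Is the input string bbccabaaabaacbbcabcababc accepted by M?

Yes

Trace: q0 -b-> q3 -b-> q4 -c-> q3 -c-> q3 -a-> q5 -b-> q5 -a-> q1 -a-> q6 -a-> q6 -b-> q6 -a-> q6 -a-> q6 -c-> q6 -b-> q6 -b-> q6 -c-> q6 -a-> q6 -b-> q6 -c-> q6 -a-> q6 -b-> q6 -a-> q6 -b-> q6 -c-> q6
End state q6 is accepting.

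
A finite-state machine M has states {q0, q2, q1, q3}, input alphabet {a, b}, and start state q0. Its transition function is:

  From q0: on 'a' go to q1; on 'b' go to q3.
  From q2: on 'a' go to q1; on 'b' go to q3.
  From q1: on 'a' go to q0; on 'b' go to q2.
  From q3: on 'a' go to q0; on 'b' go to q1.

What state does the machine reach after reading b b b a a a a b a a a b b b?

q0 → q3 → q1 → q2 → q1 → q0 → q1 → q0 → q3 → q0 → q1 → q0 → q3 → q1 → q2

q2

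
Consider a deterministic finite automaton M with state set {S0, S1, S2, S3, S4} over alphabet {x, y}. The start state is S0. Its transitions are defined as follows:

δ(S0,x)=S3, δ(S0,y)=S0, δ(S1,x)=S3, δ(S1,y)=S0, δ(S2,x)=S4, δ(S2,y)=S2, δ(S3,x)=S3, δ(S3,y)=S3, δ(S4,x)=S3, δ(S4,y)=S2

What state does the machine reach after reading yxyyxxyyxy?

start at S0
read 'y': S0 → S0
read 'x': S0 → S3
read 'y': S3 → S3
read 'y': S3 → S3
read 'x': S3 → S3
read 'x': S3 → S3
read 'y': S3 → S3
read 'y': S3 → S3
read 'x': S3 → S3
read 'y': S3 → S3

S3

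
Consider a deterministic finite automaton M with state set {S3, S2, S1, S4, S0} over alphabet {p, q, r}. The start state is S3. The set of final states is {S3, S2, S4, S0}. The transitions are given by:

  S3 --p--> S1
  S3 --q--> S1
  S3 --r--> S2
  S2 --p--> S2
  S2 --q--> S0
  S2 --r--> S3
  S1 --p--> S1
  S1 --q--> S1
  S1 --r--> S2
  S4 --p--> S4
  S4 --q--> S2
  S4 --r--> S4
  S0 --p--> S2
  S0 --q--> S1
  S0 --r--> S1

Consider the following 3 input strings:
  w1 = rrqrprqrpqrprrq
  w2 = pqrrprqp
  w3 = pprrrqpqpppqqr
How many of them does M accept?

w1:
  start at S3
  read 'r': S3 → S2
  read 'r': S2 → S3
  read 'q': S3 → S1
  read 'r': S1 → S2
  read 'p': S2 → S2
  read 'r': S2 → S3
  read 'q': S3 → S1
  read 'r': S1 → S2
  read 'p': S2 → S2
  read 'q': S2 → S0
  read 'r': S0 → S1
  read 'p': S1 → S1
  read 'r': S1 → S2
  read 'r': S2 → S3
  read 'q': S3 → S1
  end S1, rejected
w2:
  start at S3
  read 'p': S3 → S1
  read 'q': S1 → S1
  read 'r': S1 → S2
  read 'r': S2 → S3
  read 'p': S3 → S1
  read 'r': S1 → S2
  read 'q': S2 → S0
  read 'p': S0 → S2
  end S2, accepted
w3:
  start at S3
  read 'p': S3 → S1
  read 'p': S1 → S1
  read 'r': S1 → S2
  read 'r': S2 → S3
  read 'r': S3 → S2
  read 'q': S2 → S0
  read 'p': S0 → S2
  read 'q': S2 → S0
  read 'p': S0 → S2
  read 'p': S2 → S2
  read 'p': S2 → S2
  read 'q': S2 → S0
  read 'q': S0 → S1
  read 'r': S1 → S2
  end S2, accepted

2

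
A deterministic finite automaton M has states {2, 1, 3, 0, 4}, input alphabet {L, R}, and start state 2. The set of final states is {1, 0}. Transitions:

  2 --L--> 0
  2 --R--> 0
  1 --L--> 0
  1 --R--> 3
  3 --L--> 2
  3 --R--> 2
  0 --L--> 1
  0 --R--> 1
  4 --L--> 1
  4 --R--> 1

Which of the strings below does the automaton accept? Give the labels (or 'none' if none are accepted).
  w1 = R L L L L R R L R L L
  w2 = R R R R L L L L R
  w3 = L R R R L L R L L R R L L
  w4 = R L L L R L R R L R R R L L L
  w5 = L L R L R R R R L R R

w1, w3, w4

w1: Trace: 2 -R-> 0 -L-> 1 -L-> 0 -L-> 1 -L-> 0 -R-> 1 -R-> 3 -L-> 2 -R-> 0 -L-> 1 -L-> 0  → end 0, accepted
w2: Trace: 2 -R-> 0 -R-> 1 -R-> 3 -R-> 2 -L-> 0 -L-> 1 -L-> 0 -L-> 1 -R-> 3  → end 3, rejected
w3: Trace: 2 -L-> 0 -R-> 1 -R-> 3 -R-> 2 -L-> 0 -L-> 1 -R-> 3 -L-> 2 -L-> 0 -R-> 1 -R-> 3 -L-> 2 -L-> 0  → end 0, accepted
w4: Trace: 2 -R-> 0 -L-> 1 -L-> 0 -L-> 1 -R-> 3 -L-> 2 -R-> 0 -R-> 1 -L-> 0 -R-> 1 -R-> 3 -R-> 2 -L-> 0 -L-> 1 -L-> 0  → end 0, accepted
w5: Trace: 2 -L-> 0 -L-> 1 -R-> 3 -L-> 2 -R-> 0 -R-> 1 -R-> 3 -R-> 2 -L-> 0 -R-> 1 -R-> 3  → end 3, rejected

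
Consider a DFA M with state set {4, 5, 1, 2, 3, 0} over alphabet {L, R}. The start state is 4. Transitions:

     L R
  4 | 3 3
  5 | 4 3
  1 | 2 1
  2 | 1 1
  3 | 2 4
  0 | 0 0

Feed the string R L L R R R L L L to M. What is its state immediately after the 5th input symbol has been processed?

1

4 → 3 → 2 → 1 → 1 → 1
After 5 symbols: 1.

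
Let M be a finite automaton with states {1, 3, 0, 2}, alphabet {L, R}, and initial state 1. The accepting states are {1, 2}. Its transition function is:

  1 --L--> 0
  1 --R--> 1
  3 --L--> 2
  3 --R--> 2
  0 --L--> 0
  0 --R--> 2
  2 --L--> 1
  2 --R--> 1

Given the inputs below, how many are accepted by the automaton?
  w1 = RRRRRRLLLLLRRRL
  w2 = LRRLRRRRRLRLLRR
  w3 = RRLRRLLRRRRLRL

2

w1: Trace: 1 -R-> 1 -R-> 1 -R-> 1 -R-> 1 -R-> 1 -R-> 1 -L-> 0 -L-> 0 -L-> 0 -L-> 0 -L-> 0 -R-> 2 -R-> 1 -R-> 1 -L-> 0  → end 0, rejected
w2: Trace: 1 -L-> 0 -R-> 2 -R-> 1 -L-> 0 -R-> 2 -R-> 1 -R-> 1 -R-> 1 -R-> 1 -L-> 0 -R-> 2 -L-> 1 -L-> 0 -R-> 2 -R-> 1  → end 1, accepted
w3: Trace: 1 -R-> 1 -R-> 1 -L-> 0 -R-> 2 -R-> 1 -L-> 0 -L-> 0 -R-> 2 -R-> 1 -R-> 1 -R-> 1 -L-> 0 -R-> 2 -L-> 1  → end 1, accepted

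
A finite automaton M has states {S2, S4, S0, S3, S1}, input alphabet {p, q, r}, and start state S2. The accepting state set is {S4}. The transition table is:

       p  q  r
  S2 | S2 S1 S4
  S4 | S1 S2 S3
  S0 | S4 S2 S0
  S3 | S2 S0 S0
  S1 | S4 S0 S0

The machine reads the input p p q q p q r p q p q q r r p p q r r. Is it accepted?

start at S2
read 'p': S2 → S2
read 'p': S2 → S2
read 'q': S2 → S1
read 'q': S1 → S0
read 'p': S0 → S4
read 'q': S4 → S2
read 'r': S2 → S4
read 'p': S4 → S1
read 'q': S1 → S0
read 'p': S0 → S4
read 'q': S4 → S2
read 'q': S2 → S1
read 'r': S1 → S0
read 'r': S0 → S0
read 'p': S0 → S4
read 'p': S4 → S1
read 'q': S1 → S0
read 'r': S0 → S0
read 'r': S0 → S0
End state S0 is not accepting.

No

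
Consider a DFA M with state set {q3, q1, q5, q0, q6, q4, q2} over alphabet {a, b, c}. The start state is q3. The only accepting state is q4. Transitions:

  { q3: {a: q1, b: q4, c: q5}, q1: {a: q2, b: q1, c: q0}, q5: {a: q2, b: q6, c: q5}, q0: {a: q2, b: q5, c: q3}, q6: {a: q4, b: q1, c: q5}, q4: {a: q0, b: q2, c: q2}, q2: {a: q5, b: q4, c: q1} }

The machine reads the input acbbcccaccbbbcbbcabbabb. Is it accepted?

start at q3
read 'a': q3 → q1
read 'c': q1 → q0
read 'b': q0 → q5
read 'b': q5 → q6
read 'c': q6 → q5
read 'c': q5 → q5
read 'c': q5 → q5
read 'a': q5 → q2
read 'c': q2 → q1
read 'c': q1 → q0
read 'b': q0 → q5
read 'b': q5 → q6
read 'b': q6 → q1
read 'c': q1 → q0
read 'b': q0 → q5
read 'b': q5 → q6
read 'c': q6 → q5
read 'a': q5 → q2
read 'b': q2 → q4
read 'b': q4 → q2
read 'a': q2 → q5
read 'b': q5 → q6
read 'b': q6 → q1
End state q1 is not accepting.

No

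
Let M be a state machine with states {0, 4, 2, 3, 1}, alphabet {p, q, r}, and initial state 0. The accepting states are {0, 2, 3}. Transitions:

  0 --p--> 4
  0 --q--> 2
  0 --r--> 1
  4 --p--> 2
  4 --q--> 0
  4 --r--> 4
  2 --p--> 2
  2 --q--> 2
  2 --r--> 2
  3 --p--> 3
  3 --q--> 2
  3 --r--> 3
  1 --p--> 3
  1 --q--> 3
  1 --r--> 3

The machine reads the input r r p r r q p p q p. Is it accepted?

0 → 1 → 3 → 3 → 3 → 3 → 2 → 2 → 2 → 2 → 2
End state 2 is accepting.

Yes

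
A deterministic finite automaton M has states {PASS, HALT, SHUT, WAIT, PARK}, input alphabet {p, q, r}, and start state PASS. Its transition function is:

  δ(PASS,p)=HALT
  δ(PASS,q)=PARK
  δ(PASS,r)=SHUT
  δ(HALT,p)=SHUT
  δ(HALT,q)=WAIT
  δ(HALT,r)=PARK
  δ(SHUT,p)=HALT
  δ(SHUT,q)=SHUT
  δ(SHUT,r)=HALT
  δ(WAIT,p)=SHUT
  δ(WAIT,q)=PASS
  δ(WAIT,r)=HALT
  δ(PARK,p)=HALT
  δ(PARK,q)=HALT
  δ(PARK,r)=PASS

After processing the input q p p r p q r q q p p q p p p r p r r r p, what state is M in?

HALT

Trace: PASS -q-> PARK -p-> HALT -p-> SHUT -r-> HALT -p-> SHUT -q-> SHUT -r-> HALT -q-> WAIT -q-> PASS -p-> HALT -p-> SHUT -q-> SHUT -p-> HALT -p-> SHUT -p-> HALT -r-> PARK -p-> HALT -r-> PARK -r-> PASS -r-> SHUT -p-> HALT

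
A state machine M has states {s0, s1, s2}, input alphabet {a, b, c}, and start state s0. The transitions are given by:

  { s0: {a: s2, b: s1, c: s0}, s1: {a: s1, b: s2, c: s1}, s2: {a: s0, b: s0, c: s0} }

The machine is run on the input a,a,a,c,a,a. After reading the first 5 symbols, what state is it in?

s2

s0 → s2 → s0 → s2 → s0 → s2
After 5 symbols: s2.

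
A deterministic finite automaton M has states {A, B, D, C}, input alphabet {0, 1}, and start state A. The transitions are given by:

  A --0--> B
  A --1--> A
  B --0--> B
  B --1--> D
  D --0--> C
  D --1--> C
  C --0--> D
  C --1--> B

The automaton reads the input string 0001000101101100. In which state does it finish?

B

Trace: A -0-> B -0-> B -0-> B -1-> D -0-> C -0-> D -0-> C -1-> B -0-> B -1-> D -1-> C -0-> D -1-> C -1-> B -0-> B -0-> B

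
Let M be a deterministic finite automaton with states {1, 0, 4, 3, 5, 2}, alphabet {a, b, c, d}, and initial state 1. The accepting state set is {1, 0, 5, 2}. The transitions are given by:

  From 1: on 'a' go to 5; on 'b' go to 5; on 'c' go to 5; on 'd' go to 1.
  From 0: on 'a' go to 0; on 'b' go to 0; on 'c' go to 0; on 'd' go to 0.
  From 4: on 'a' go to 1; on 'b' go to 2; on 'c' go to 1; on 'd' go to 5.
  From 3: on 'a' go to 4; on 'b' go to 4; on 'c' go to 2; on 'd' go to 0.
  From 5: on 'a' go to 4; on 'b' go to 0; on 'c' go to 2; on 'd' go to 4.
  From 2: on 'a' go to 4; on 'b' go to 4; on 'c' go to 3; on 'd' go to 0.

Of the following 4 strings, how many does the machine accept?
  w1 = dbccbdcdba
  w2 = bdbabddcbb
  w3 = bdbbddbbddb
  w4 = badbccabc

w1: Trace: 1 -d-> 1 -b-> 5 -c-> 2 -c-> 3 -b-> 4 -d-> 5 -c-> 2 -d-> 0 -b-> 0 -a-> 0  → end 0, accepted
w2: Trace: 1 -b-> 5 -d-> 4 -b-> 2 -a-> 4 -b-> 2 -d-> 0 -d-> 0 -c-> 0 -b-> 0 -b-> 0  → end 0, accepted
w3: Trace: 1 -b-> 5 -d-> 4 -b-> 2 -b-> 4 -d-> 5 -d-> 4 -b-> 2 -b-> 4 -d-> 5 -d-> 4 -b-> 2  → end 2, accepted
w4: Trace: 1 -b-> 5 -a-> 4 -d-> 5 -b-> 0 -c-> 0 -c-> 0 -a-> 0 -b-> 0 -c-> 0  → end 0, accepted

4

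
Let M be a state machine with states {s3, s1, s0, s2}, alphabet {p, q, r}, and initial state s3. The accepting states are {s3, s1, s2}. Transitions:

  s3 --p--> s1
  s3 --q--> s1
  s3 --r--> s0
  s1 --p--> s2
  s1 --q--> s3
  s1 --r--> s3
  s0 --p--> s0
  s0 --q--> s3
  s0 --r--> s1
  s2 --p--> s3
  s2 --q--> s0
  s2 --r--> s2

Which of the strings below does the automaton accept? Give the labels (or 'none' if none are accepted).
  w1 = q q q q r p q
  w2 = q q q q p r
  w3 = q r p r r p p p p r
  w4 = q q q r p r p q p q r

w1: Trace: s3 -q-> s1 -q-> s3 -q-> s1 -q-> s3 -r-> s0 -p-> s0 -q-> s3  → end s3, accepted
w2: Trace: s3 -q-> s1 -q-> s3 -q-> s1 -q-> s3 -p-> s1 -r-> s3  → end s3, accepted
w3: Trace: s3 -q-> s1 -r-> s3 -p-> s1 -r-> s3 -r-> s0 -p-> s0 -p-> s0 -p-> s0 -p-> s0 -r-> s1  → end s1, accepted
w4: Trace: s3 -q-> s1 -q-> s3 -q-> s1 -r-> s3 -p-> s1 -r-> s3 -p-> s1 -q-> s3 -p-> s1 -q-> s3 -r-> s0  → end s0, rejected

w1, w2, w3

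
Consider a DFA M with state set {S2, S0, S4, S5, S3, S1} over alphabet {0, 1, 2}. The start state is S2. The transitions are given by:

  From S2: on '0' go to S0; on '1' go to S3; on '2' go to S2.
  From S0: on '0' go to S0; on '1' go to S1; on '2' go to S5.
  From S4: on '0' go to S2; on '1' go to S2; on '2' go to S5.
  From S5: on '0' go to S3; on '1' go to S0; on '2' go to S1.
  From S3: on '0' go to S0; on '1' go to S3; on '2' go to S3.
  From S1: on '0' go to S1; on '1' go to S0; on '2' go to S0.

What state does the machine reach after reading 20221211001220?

S1

start at S2
read '2': S2 → S2
read '0': S2 → S0
read '2': S0 → S5
read '2': S5 → S1
read '1': S1 → S0
read '2': S0 → S5
read '1': S5 → S0
read '1': S0 → S1
read '0': S1 → S1
read '0': S1 → S1
read '1': S1 → S0
read '2': S0 → S5
read '2': S5 → S1
read '0': S1 → S1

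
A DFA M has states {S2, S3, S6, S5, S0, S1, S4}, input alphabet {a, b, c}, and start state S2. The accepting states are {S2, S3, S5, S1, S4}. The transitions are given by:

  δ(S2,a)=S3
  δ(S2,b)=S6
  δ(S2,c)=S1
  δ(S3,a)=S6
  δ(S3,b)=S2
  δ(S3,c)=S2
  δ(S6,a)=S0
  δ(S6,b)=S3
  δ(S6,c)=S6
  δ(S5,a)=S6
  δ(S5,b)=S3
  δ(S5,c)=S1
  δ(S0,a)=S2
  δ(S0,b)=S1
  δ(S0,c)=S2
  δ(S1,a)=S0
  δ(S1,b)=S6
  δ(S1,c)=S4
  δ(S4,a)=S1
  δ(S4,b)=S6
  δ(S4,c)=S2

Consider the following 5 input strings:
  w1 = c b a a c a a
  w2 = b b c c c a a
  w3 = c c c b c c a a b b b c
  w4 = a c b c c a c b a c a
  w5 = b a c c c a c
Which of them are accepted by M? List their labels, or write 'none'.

w1, w3, w4, w5

w1: Trace: S2 -c-> S1 -b-> S6 -a-> S0 -a-> S2 -c-> S1 -a-> S0 -a-> S2  → end S2, accepted
w2: Trace: S2 -b-> S6 -b-> S3 -c-> S2 -c-> S1 -c-> S4 -a-> S1 -a-> S0  → end S0, rejected
w3: Trace: S2 -c-> S1 -c-> S4 -c-> S2 -b-> S6 -c-> S6 -c-> S6 -a-> S0 -a-> S2 -b-> S6 -b-> S3 -b-> S2 -c-> S1  → end S1, accepted
w4: Trace: S2 -a-> S3 -c-> S2 -b-> S6 -c-> S6 -c-> S6 -a-> S0 -c-> S2 -b-> S6 -a-> S0 -c-> S2 -a-> S3  → end S3, accepted
w5: Trace: S2 -b-> S6 -a-> S0 -c-> S2 -c-> S1 -c-> S4 -a-> S1 -c-> S4  → end S4, accepted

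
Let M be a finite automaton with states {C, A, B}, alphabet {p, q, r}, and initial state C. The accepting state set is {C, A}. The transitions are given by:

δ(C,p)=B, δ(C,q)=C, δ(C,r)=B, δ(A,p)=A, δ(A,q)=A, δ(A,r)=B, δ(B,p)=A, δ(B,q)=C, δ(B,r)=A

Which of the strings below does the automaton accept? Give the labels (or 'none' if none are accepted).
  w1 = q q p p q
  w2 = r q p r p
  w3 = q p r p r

w1, w2

w1: C → C → C → B → A → A  → end A, accepted
w2: C → B → C → B → A → A  → end A, accepted
w3: C → C → B → A → A → B  → end B, rejected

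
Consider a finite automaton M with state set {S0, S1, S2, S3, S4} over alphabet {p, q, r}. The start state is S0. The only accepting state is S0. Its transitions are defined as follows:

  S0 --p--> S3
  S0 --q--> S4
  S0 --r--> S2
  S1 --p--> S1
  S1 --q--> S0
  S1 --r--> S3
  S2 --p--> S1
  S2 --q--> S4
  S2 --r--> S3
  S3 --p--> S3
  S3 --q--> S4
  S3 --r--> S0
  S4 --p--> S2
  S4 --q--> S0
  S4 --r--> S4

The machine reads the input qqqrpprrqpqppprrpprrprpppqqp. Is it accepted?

start at S0
read 'q': S0 → S4
read 'q': S4 → S0
read 'q': S0 → S4
read 'r': S4 → S4
read 'p': S4 → S2
read 'p': S2 → S1
read 'r': S1 → S3
read 'r': S3 → S0
read 'q': S0 → S4
read 'p': S4 → S2
read 'q': S2 → S4
read 'p': S4 → S2
read 'p': S2 → S1
read 'p': S1 → S1
read 'r': S1 → S3
read 'r': S3 → S0
read 'p': S0 → S3
read 'p': S3 → S3
read 'r': S3 → S0
read 'r': S0 → S2
read 'p': S2 → S1
read 'r': S1 → S3
read 'p': S3 → S3
read 'p': S3 → S3
read 'p': S3 → S3
read 'q': S3 → S4
read 'q': S4 → S0
read 'p': S0 → S3
End state S3 is not accepting.

No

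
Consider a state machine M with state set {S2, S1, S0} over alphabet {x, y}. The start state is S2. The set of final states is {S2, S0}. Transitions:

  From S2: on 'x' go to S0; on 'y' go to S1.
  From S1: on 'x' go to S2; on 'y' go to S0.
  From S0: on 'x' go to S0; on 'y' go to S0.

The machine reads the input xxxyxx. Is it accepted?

Yes

Trace: S2 -x-> S0 -x-> S0 -x-> S0 -y-> S0 -x-> S0 -x-> S0
End state S0 is accepting.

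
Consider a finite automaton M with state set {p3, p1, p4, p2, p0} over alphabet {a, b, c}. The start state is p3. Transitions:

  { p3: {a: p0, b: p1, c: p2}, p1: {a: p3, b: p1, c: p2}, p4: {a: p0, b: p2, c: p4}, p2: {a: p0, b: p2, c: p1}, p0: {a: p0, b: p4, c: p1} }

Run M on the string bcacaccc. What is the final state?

p3 → p1 → p2 → p0 → p1 → p3 → p2 → p1 → p2

p2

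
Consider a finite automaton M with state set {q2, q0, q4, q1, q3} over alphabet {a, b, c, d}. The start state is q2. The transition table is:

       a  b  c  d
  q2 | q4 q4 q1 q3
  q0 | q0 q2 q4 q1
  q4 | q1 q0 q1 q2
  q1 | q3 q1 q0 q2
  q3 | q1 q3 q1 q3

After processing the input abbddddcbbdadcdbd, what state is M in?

q2

start at q2
read 'a': q2 → q4
read 'b': q4 → q0
read 'b': q0 → q2
read 'd': q2 → q3
read 'd': q3 → q3
read 'd': q3 → q3
read 'd': q3 → q3
read 'c': q3 → q1
read 'b': q1 → q1
read 'b': q1 → q1
read 'd': q1 → q2
read 'a': q2 → q4
read 'd': q4 → q2
read 'c': q2 → q1
read 'd': q1 → q2
read 'b': q2 → q4
read 'd': q4 → q2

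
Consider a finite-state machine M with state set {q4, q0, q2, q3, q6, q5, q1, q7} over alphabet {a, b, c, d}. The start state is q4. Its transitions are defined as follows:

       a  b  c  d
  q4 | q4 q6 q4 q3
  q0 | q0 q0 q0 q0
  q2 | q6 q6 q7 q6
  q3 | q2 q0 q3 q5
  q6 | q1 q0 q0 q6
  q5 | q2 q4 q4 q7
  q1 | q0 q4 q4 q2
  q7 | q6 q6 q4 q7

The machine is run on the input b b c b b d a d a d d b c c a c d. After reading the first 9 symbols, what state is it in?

q0

Trace: q4 -b-> q6 -b-> q0 -c-> q0 -b-> q0 -b-> q0 -d-> q0 -a-> q0 -d-> q0 -a-> q0
After 9 symbols: q0.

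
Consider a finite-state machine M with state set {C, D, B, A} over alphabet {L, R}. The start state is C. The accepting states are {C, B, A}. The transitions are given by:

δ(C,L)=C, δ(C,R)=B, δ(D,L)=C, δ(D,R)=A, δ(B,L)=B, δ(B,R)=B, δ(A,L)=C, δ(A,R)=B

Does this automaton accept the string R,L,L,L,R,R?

Yes

start at C
read 'R': C → B
read 'L': B → B
read 'L': B → B
read 'L': B → B
read 'R': B → B
read 'R': B → B
End state B is accepting.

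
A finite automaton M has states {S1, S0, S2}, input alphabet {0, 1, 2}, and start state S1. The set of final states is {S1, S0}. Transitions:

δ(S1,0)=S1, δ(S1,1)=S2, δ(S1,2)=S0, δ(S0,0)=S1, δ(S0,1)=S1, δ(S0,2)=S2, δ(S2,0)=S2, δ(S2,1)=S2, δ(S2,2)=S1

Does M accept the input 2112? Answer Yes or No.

start at S1
read '2': S1 → S0
read '1': S0 → S1
read '1': S1 → S2
read '2': S2 → S1
End state S1 is accepting.

Yes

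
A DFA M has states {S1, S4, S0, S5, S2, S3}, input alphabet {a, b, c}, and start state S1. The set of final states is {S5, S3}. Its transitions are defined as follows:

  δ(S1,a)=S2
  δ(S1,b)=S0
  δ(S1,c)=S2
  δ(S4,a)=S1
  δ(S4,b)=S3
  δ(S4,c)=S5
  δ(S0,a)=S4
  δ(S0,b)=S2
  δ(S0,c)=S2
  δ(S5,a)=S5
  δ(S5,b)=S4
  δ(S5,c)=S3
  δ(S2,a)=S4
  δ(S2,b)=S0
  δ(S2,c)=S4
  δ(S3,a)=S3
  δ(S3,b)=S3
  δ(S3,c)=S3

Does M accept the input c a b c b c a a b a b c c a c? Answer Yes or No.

S1 → S2 → S4 → S3 → S3 → S3 → S3 → S3 → S3 → S3 → S3 → S3 → S3 → S3 → S3 → S3
End state S3 is accepting.

Yes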